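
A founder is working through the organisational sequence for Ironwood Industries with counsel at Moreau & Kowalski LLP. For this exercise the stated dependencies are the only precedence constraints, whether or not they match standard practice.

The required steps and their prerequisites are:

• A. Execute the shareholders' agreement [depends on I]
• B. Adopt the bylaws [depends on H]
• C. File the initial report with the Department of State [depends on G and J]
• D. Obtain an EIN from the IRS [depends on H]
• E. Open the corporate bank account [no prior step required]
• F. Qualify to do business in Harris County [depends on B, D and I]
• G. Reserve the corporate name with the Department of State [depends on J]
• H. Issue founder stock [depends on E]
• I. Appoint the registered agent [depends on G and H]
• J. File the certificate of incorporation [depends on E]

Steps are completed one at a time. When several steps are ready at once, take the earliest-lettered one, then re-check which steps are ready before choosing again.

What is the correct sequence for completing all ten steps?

E H B D J G C I A F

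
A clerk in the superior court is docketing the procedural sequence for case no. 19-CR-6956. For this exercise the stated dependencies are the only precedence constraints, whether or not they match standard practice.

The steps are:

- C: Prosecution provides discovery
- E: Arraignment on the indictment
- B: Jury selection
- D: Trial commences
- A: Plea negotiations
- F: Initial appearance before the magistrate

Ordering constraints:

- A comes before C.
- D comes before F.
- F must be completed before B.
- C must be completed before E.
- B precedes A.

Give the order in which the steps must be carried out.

D is the only step with nothing outstanding, so it goes first.
Next only F has its prerequisites met → F.
That leaves B as the only ready step → B.
That leaves A as the only ready step → A.
That leaves C as the only ready step → C.
That leaves E as the only ready step → E.

D, F, B, A, C, E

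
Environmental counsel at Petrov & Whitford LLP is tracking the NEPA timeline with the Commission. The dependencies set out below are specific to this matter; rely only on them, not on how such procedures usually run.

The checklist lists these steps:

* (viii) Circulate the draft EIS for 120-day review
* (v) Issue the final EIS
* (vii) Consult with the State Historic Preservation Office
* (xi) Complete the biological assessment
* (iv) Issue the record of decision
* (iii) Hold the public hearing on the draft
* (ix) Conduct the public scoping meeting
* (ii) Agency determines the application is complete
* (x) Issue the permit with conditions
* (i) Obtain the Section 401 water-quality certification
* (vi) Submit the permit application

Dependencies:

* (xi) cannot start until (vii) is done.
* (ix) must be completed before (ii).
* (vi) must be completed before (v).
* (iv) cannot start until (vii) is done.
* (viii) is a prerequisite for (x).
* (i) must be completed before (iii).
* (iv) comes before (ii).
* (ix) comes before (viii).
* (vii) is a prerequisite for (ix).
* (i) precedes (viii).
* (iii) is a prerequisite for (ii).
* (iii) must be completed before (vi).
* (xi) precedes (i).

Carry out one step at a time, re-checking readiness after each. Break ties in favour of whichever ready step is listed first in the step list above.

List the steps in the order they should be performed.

(vii) → (xi) → (iv) → (ix) → (i) → (viii) → (iii) → (ii) → (x) → (vi) → (v)

(vii) is the only step with nothing outstanding, so it goes first.
Now (xi), (iv) and (ix) have their prerequisites met. (xi) is listed earlier, so (xi) next.
(iv), (ix) and (i) are all available; (iv) is listed earlier → (iv).
(ix) and (i) are both available; (ix) is listed earlier → (ix).
Next only (i) has its prerequisites met → (i).
(viii) and (iii) are both available; (viii) is listed earlier → (viii).
(x) now also ready, so the ready set is {(iii), (x)}; (iii) is listed earlier → (iii).
(ii), (x) and (vi) are all available; (ii) is listed earlier → (ii).
Now (x) and (vi) have their prerequisites met. (x) is listed earlier, so (x) next.
That leaves (vi) as the only ready step → (vi).
(v) is the only step now ready → (v).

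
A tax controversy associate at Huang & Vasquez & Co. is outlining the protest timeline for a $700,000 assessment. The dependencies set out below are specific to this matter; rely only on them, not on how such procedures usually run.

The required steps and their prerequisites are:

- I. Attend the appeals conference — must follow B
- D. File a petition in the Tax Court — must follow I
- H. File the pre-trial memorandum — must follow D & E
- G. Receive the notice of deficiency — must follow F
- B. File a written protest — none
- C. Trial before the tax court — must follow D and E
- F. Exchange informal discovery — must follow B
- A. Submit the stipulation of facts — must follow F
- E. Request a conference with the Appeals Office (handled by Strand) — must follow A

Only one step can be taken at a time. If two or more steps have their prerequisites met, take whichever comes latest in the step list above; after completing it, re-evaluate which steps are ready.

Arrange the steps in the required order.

B, F, A, E, G, I, D, C, H

B has no prerequisites → B first.
Now F and I have their prerequisites met. F is listed later, so F next.
Now A, G and I have their prerequisites met. A is listed later, so A next.
Now E, G and I have their prerequisites met. E is listed later, so E next.
G and I are both available; G is listed later → G.
That leaves I as the only ready step → I.
D is the only step now ready → D.
Ready: C and H. C is listed later → C.
Next only H has its prerequisites met → H.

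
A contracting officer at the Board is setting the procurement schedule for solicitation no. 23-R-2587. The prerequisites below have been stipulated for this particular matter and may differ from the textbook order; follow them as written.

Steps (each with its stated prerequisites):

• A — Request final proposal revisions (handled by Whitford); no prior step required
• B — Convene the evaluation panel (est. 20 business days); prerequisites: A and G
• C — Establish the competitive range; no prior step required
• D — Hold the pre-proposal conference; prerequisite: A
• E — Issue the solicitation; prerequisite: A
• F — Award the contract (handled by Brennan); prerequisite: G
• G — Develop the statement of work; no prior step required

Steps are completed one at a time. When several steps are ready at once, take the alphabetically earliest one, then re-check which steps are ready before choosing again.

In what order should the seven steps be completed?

A, C, D, E, G, B, F

A, C and G have no prerequisites; A has the earlier label, so A is first.
Now C, D, E and G have their prerequisites met. C has the earlier label, so C next.
D, E and G are all available; D has the earlier label → D.
Now E and G have their prerequisites met. E has the earlier label, so E next.
That leaves G as the only ready step → G.
B and F are both available; B has the earlier label → B.
F needed G, now all done → F.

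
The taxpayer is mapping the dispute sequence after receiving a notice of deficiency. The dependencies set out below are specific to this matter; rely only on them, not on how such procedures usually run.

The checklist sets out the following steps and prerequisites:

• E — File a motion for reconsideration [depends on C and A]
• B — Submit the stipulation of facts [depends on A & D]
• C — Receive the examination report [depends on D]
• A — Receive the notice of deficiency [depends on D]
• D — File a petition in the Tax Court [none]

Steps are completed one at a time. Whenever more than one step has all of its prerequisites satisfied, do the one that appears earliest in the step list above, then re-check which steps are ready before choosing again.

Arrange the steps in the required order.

D C A E B

Only D has no prerequisites, so it is first.
Now C and A have their prerequisites met. C is listed earlier, so C next.
A needed D, now all done → A.
E and B are both available; E is listed earlier → E.
That leaves B as the only ready step → B.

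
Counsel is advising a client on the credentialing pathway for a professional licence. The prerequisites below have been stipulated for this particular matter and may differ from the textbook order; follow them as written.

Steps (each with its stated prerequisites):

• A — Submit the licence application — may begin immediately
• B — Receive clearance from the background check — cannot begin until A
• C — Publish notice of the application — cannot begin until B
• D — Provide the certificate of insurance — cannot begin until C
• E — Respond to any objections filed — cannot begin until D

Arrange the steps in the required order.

A has no prerequisites → A first.
Next only B has its prerequisites met → B.
That leaves C as the only ready step → C.
D needed C, now all done → D.
Next only E has its prerequisites met → E.

A B C D E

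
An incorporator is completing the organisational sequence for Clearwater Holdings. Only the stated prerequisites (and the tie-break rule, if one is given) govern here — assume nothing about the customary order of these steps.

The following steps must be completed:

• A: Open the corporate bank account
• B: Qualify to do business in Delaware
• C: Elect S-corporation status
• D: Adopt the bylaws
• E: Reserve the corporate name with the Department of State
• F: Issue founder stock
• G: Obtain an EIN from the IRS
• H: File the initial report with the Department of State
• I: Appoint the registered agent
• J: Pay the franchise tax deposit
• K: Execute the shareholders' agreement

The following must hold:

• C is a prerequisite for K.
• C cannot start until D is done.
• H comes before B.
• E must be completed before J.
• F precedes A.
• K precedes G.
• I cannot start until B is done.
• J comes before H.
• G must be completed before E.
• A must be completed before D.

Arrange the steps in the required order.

F, A, D, C, K, G, E, J, H, B, I

F has no prerequisites → F first.
A needed F, now all done → A.
D needed A, now all done → D.
Next only C has its prerequisites met → C.
K is the only step now ready → K.
That leaves G as the only ready step → G.
Next only E has its prerequisites met → E.
J needed E, now all done → J.
H needed J, now all done → H.
B needed H, now all done → B.
I needed B, now all done → I.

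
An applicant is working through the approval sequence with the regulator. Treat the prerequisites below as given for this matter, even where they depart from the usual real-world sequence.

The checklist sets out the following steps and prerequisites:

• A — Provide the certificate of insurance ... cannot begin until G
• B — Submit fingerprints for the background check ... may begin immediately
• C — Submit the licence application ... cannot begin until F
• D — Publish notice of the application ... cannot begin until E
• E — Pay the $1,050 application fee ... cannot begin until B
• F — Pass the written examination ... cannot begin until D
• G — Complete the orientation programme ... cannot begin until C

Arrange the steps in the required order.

B, E, D, F, C, G, A

B has no prerequisites → B first.
Next only E has its prerequisites met → E.
D needed E, now all done → D.
F needed D, now all done → F.
That leaves C as the only ready step → C.
Next only G has its prerequisites met → G.
That leaves A as the only ready step → A.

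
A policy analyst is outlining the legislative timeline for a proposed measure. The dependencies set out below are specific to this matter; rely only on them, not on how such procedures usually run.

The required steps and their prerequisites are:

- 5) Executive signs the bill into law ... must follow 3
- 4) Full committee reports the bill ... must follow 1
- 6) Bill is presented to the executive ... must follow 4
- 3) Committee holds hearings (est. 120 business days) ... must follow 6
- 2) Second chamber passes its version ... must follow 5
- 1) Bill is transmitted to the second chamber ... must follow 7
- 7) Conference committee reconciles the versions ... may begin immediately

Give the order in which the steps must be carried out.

7 has no prerequisites → 7 first.
That leaves 1 as the only ready step → 1.
That leaves 4 as the only ready step → 4.
6 needed 4, now all done → 6.
3 is the only step now ready → 3.
5 needed 3, now all done → 5.
2 needed 5, now all done → 2.

7, 1, 4, 6, 3, 5, 2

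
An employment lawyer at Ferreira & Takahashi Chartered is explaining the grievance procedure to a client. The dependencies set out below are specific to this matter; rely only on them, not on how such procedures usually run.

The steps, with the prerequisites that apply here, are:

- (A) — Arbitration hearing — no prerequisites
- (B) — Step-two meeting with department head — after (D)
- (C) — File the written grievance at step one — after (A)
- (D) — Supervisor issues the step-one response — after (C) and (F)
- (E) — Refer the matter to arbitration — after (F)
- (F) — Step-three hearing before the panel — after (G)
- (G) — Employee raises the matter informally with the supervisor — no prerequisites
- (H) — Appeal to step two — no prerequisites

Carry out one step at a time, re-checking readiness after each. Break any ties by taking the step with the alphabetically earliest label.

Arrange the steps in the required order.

Nothing is required for (A), (G) and (H). (A) has the earlier label → (A) first.
Now (C), (G) and (H) have their prerequisites met. (C) has the earlier label, so (C) next.
Now (G) and (H) have their prerequisites met. (G) has the earlier label, so (G) next.
(F) now also ready, so the ready set is {(F), (H)}; (F) has the earlier label → (F).
Ready: (D), (E) and (H). (D) has the earlier label → (D).
(B) now also ready, so the ready set is {(B), (E), (H)}; (B) has the earlier label → (B).
Ready: (E) and (H). (E) has the earlier label → (E).
That leaves (H) as the only ready step → (H).

(A) → (C) → (G) → (F) → (D) → (B) → (E) → (H)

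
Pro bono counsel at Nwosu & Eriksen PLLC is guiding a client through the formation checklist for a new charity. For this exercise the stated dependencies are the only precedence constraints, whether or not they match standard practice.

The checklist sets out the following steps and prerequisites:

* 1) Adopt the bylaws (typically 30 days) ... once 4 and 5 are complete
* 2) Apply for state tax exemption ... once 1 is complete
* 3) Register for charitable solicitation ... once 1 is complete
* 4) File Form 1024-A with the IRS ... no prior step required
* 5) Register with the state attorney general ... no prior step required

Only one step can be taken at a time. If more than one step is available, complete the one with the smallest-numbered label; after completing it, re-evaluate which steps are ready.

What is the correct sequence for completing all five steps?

Nothing is required for 4 and 5. 4 has the earlier label → 4 first.
5 is the only step now ready → 5.
That leaves 1 as the only ready step → 1.
2 and 3 are both available; 2 has the earlier label → 2.
3 needed 1, now all done → 3.

4 → 5 → 1 → 2 → 3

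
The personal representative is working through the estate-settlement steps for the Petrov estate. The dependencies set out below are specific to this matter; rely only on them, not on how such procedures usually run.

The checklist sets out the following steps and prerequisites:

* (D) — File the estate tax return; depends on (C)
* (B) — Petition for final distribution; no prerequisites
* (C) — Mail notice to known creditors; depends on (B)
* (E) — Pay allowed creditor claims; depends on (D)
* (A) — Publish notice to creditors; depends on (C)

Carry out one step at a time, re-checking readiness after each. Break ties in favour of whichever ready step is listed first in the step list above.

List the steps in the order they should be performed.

(B) is the only step with nothing outstanding, so it goes first.
(C) needed (B), now all done → (C).
Now (D) and (A) have their prerequisites met. (D) is listed earlier, so (D) next.
(E) now also ready, so the ready set is {(E), (A)}; (E) is listed earlier → (E).
Next only (A) has its prerequisites met → (A).

(B), (C), (D), (E), (A)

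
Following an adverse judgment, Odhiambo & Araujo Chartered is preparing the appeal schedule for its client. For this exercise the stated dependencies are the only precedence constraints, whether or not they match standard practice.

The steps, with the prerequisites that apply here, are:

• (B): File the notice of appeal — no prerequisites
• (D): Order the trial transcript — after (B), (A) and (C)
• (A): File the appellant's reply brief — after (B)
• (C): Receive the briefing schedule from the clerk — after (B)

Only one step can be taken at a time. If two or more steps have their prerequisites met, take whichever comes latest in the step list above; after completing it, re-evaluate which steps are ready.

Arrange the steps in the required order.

(B), (C), (A), (D)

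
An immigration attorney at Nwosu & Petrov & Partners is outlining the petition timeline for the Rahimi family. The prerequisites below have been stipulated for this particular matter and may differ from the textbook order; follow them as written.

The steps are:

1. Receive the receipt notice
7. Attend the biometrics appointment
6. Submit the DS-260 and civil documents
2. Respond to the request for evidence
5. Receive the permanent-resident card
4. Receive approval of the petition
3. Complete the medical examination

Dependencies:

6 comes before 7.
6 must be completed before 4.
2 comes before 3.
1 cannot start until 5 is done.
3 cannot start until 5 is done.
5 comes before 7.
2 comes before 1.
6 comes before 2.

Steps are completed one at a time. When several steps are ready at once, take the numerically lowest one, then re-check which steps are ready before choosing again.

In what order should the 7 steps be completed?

5, 6, 2, 1, 3, 4, 7

Nothing is required for 5 and 6. 5 has the earlier label → 5 first.
6 is the only step now ready → 6.
2, 4 and 7 are all available; 2 has the earlier label → 2.
1 and 3 now also ready, so the ready set is {1, 3, 4, 7}; 1 has the earlier label → 1.
3, 4 and 7 are all available; 3 has the earlier label → 3.
Now 4 and 7 have their prerequisites met. 4 has the earlier label, so 4 next.
7 needed 5 and 6, now all done → 7.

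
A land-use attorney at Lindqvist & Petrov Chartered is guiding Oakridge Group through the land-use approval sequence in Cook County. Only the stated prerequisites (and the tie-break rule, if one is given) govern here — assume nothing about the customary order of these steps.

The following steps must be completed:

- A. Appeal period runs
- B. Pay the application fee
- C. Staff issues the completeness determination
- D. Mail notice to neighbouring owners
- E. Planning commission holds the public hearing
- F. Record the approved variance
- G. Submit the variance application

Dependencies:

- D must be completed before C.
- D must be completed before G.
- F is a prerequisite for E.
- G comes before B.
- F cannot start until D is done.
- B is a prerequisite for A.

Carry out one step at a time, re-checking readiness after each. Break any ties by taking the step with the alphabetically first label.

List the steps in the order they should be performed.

D C F E G B A

Only D has no prerequisites, so it is first.
Now C, F and G have their prerequisites met. C has the earlier label, so C next.
Now F and G have their prerequisites met. F has the earlier label, so F next.
E now also ready, so the ready set is {E, G}; E has the earlier label → E.
That leaves G as the only ready step → G.
Next only B has its prerequisites met → B.
A needed B, now all done → A.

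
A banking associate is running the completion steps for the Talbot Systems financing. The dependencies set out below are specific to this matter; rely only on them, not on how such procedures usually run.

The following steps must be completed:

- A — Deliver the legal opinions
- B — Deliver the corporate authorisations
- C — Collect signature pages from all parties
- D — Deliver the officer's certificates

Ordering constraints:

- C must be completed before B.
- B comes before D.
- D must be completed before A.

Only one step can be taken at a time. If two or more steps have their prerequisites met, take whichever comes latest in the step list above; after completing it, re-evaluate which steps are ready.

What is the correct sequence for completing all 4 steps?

C is the only step with nothing outstanding, so it goes first.
B needed C, now all done → B.
Next only D has its prerequisites met → D.
Next only A has its prerequisites met → A.

C B D A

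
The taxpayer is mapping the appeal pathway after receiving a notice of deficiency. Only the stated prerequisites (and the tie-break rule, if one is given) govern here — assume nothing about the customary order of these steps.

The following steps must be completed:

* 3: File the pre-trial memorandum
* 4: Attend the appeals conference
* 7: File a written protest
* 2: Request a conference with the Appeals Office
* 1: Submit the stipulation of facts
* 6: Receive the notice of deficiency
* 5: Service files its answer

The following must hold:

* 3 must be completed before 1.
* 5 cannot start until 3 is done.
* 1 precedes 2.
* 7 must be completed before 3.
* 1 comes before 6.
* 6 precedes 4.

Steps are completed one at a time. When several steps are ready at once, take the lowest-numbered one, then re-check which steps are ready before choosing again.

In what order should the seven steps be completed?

7 3 1 2 5 6 4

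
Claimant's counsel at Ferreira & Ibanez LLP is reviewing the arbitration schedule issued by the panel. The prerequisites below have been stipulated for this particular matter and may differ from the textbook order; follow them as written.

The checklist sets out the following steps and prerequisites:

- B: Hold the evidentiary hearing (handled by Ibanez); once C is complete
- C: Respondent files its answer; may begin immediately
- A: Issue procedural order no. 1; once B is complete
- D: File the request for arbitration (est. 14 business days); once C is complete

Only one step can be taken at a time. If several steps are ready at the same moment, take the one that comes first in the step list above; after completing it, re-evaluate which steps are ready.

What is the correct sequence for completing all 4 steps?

C has no prerequisites → C first.
Now B and D have their prerequisites met. B is listed earlier, so B next.
A and D are both available; A is listed earlier → A.
Next only D has its prerequisites met → D.

C B A D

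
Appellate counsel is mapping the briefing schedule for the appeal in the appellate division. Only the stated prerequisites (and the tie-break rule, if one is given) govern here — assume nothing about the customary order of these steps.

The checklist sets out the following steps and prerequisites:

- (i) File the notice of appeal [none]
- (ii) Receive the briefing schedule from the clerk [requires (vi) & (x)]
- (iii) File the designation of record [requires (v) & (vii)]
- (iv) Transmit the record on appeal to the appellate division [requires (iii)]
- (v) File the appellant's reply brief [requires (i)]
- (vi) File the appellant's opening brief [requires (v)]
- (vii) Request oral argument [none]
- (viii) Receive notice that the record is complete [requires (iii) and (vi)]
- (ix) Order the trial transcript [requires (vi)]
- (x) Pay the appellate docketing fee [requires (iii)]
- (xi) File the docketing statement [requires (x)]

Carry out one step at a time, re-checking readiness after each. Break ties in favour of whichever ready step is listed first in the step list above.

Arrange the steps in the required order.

(i), (v), (vi), (vii), (iii), (iv), (viii), (ix), (x), (ii), (xi)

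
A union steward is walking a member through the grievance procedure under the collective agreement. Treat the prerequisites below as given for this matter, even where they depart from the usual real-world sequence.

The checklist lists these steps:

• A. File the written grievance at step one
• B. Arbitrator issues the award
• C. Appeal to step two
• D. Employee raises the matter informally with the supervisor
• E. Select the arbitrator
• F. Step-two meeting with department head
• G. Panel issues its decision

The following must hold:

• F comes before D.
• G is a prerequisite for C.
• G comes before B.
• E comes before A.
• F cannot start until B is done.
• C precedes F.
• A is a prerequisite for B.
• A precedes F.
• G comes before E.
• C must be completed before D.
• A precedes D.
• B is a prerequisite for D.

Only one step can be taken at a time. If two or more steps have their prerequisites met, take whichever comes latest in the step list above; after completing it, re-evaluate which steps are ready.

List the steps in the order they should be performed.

G has no prerequisites → G first.
E and C are both available; E is listed later → E.
C and A are both available; C is listed later → C.
A needed E, now all done → A.
Next only B has its prerequisites met → B.
That leaves F as the only ready step → F.
D needed F, C, B and A, now all done → D.

G, E, C, A, B, F, D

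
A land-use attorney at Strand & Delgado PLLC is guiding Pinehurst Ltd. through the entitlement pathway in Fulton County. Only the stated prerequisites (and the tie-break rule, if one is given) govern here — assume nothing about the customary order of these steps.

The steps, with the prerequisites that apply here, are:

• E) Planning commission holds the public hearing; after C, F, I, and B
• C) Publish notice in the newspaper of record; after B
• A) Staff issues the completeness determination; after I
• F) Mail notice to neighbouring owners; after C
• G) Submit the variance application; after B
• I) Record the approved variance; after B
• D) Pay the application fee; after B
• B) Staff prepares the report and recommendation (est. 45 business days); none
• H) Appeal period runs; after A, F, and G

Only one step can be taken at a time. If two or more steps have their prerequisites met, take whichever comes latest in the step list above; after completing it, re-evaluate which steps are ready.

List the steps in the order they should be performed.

B, D, I, G, A, C, F, H, E

Only B has no prerequisites, so it is first.
Ready: D, I, G and C. D is listed later → D.
Now I, G and C have their prerequisites met. I is listed later, so I next.
Ready: G, A and C. G is listed later → G.
A and C are both available; A is listed later → A.
C needed B, now all done → C.
F needed C, now all done → F.
H and E are both available; H is listed later → H.
Next only E has its prerequisites met → E.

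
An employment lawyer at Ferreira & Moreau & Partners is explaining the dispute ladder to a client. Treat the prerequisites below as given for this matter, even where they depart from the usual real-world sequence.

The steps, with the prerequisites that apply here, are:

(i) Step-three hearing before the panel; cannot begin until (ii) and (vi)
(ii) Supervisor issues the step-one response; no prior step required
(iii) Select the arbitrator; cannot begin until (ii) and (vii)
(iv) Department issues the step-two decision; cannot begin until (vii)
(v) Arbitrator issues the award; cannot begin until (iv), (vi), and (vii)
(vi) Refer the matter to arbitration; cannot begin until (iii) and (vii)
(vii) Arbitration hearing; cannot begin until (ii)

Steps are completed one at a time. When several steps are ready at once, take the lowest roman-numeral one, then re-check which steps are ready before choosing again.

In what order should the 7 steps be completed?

(ii) has no prerequisites → (ii) first.
(vii) needed (ii), now all done → (vii).
Ready: (iii) and (iv). (iii) has the earlier label → (iii).
(vi) now also ready, so the ready set is {(iv), (vi)}; (iv) has the earlier label → (iv).
(vi) is the only step now ready → (vi).
(i) and (v) are both available; (i) has the earlier label → (i).
That leaves (v) as the only ready step → (v).

(ii) → (vii) → (iii) → (iv) → (vi) → (i) → (v)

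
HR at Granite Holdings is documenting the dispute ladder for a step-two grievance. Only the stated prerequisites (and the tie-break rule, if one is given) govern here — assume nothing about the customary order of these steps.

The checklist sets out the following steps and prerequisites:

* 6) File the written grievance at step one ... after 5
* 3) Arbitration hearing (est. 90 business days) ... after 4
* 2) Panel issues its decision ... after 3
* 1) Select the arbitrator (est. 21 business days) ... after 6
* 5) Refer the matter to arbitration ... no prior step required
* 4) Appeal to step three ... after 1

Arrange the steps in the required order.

Only 5 has no prerequisites, so it is first.
That leaves 6 as the only ready step → 6.
That leaves 1 as the only ready step → 1.
4 needed 1, now all done → 4.
3 is the only step now ready → 3.
2 is the only step now ready → 2.

5 6 1 4 3 2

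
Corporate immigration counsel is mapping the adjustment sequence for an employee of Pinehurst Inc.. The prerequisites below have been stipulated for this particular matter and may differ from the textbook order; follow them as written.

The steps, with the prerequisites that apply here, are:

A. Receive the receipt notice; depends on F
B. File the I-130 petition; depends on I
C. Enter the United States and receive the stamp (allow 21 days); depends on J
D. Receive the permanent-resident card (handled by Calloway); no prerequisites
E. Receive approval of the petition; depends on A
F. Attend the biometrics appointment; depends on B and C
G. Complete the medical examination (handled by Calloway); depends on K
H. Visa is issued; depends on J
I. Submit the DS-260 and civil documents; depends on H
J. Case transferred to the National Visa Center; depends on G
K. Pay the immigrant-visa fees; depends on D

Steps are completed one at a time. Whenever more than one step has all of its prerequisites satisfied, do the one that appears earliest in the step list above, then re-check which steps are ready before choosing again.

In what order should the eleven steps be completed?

D K G J C H I B F A E

D has no prerequisites → D first.
Next only K has its prerequisites met → K.
That leaves G as the only ready step → G.
That leaves J as the only ready step → J.
Ready: C and H. C is listed earlier → C.
H is the only step now ready → H.
I needed H, now all done → I.
B needed I, now all done → B.
F is the only step now ready → F.
A is the only step now ready → A.
That leaves E as the only ready step → E.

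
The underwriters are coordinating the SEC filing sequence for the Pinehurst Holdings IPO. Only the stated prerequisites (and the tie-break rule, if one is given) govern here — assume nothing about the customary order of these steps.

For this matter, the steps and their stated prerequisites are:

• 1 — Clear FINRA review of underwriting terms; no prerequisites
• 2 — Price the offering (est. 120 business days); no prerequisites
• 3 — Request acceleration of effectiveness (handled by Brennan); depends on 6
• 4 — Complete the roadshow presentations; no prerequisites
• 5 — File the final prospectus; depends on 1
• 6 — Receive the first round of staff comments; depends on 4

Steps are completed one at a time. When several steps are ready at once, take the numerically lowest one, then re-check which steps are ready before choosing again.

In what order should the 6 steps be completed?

Nothing is required for 1, 2 and 4. 1 has the earlier label → 1 first.
Ready: 2, 4 and 5. 2 has the earlier label → 2.
4 and 5 are both available; 4 has the earlier label → 4.
6 now also ready, so the ready set is {5, 6}; 5 has the earlier label → 5.
6 needed 4, now all done → 6.
3 needed 6, now all done → 3.

1, 2, 4, 5, 6, 3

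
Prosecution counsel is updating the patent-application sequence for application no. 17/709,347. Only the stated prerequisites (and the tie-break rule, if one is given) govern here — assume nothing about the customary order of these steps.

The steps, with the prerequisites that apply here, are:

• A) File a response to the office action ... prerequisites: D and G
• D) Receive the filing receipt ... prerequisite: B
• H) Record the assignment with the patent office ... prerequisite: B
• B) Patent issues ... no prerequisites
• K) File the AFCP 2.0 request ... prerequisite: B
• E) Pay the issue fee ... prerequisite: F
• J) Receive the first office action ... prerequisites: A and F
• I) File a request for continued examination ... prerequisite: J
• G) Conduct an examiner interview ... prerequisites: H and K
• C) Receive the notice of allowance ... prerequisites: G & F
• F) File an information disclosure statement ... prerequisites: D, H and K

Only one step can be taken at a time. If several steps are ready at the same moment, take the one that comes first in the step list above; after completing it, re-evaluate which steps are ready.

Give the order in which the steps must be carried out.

Only B has no prerequisites, so it is first.
Ready: D, H and K. D is listed earlier → D.
H and K are both available; H is listed earlier → H.
That leaves K as the only ready step → K.
Now G and F have their prerequisites met. G is listed earlier, so G next.
Ready: A and F. A is listed earlier → A.
F needed D, H and K, now all done → F.
Ready: E, J and C. E is listed earlier → E.
Ready: J and C. J is listed earlier → J.
I and C are both available; I is listed earlier → I.
C needed G and F, now all done → C.

B, D, H, K, G, A, F, E, J, I, C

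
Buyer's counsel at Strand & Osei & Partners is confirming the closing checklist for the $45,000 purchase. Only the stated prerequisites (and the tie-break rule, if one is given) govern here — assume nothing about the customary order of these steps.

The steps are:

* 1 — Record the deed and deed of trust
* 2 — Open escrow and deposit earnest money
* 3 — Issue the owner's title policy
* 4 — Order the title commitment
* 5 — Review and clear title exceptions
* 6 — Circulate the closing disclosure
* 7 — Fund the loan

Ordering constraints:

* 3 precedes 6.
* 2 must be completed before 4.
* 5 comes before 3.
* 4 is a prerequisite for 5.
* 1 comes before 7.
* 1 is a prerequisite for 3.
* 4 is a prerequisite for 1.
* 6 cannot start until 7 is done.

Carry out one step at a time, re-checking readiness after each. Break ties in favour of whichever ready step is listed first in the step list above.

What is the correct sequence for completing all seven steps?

2 → 4 → 1 → 5 → 3 → 7 → 6

Only 2 has no prerequisites, so it is first.
Next only 4 has its prerequisites met → 4.
Now 1 and 5 have their prerequisites met. 1 is listed earlier, so 1 next.
5 and 7 are both available; 5 is listed earlier → 5.
3 now also ready, so the ready set is {3, 7}; 3 is listed earlier → 3.
Next only 7 has its prerequisites met → 7.
Next only 6 has its prerequisites met → 6.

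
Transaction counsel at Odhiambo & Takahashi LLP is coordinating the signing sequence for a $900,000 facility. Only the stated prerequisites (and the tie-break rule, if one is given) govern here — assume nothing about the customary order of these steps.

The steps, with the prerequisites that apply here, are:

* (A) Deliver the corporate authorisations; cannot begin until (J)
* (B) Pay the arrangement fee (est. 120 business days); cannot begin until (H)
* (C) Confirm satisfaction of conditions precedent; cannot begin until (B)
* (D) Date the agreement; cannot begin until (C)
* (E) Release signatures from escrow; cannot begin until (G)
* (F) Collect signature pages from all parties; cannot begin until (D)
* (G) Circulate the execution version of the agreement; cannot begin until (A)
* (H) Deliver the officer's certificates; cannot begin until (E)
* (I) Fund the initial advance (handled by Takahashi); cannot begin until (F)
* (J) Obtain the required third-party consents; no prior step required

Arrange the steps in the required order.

(J), (A), (G), (E), (H), (B), (C), (D), (F), (I)

(J) has no prerequisites → (J) first.
That leaves (A) as the only ready step → (A).
(G) needed (A), now all done → (G).
Next only (E) has its prerequisites met → (E).
(H) needed (E), now all done → (H).
That leaves (B) as the only ready step → (B).
(C) is the only step now ready → (C).
Next only (D) has its prerequisites met → (D).
(F) needed (D), now all done → (F).
(I) needed (F), now all done → (I).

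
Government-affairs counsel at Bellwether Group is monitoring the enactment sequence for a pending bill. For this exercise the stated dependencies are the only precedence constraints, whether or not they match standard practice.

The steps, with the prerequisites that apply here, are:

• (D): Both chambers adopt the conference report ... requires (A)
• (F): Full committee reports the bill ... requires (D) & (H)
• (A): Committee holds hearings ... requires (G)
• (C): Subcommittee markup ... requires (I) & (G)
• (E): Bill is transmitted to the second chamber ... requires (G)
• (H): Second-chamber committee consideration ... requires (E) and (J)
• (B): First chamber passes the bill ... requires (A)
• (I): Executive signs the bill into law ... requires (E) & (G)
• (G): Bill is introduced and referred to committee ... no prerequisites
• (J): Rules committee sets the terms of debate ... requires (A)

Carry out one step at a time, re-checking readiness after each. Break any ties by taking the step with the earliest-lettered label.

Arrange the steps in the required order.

(G), (A), (B), (D), (E), (I), (C), (J), (H), (F)

Only (G) has no prerequisites, so it is first.
Ready: (A) and (E). (A) has the earlier label → (A).
(B), (D), (E) and (J) are all available; (B) has the earlier label → (B).
(D), (E) and (J) are all available; (D) has the earlier label → (D).
Now (E) and (J) have their prerequisites met. (E) has the earlier label, so (E) next.
Now (I) and (J) have their prerequisites met. (I) has the earlier label, so (I) next.
Ready: (C) and (J). (C) has the earlier label → (C).
(J) needed (A), now all done → (J).
(H) needed (E) and (J), now all done → (H).
(F) is the only step now ready → (F).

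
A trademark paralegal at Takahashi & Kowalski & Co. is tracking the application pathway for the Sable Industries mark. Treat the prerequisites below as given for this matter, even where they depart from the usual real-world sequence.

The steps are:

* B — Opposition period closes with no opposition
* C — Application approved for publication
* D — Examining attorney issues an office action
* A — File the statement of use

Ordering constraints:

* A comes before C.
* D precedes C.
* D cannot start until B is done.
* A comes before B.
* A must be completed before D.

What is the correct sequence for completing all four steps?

A, B, D, C

A is the only step with nothing outstanding, so it goes first.
B is the only step now ready → B.
D is the only step now ready → D.
That leaves C as the only ready step → C.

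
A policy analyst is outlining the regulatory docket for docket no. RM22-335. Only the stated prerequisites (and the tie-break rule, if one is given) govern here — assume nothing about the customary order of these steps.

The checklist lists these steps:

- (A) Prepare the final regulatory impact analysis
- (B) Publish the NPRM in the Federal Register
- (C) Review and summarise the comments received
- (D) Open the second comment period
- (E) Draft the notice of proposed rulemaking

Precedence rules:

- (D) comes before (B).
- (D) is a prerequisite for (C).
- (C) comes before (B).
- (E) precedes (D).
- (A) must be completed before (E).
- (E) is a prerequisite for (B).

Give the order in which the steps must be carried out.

(A) (E) (D) (C) (B)

Only (A) has no prerequisites, so it is first.
(E) needed (A), now all done → (E).
Next only (D) has its prerequisites met → (D).
Next only (C) has its prerequisites met → (C).
(B) needed (C), (D) and (E), now all done → (B).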